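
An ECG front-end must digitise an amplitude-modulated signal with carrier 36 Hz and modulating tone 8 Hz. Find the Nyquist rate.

AM sidebands sit at fc ± fm = 28 Hz and 44 Hz.
Highest-frequency component: 44 Hz.
Nyquist rate = 2 × 44 Hz = 88 Hz.

88 Hz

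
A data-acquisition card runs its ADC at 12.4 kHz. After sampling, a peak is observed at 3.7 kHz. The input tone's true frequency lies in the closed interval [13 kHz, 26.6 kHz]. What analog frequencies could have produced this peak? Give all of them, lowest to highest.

16.1 kHz, 21.1 kHz

Frequencies that alias to 3.7 kHz are k·fs ± 3.7 kHz for integer k ≥ 0.
k=0: 3.7 kHz.
k=1: 8.7 kHz, 16.1 kHz.
k=2: 21.1 kHz, 28.5 kHz.
k=3: 33.5 kHz, 40.9 kHz.
Within [13 kHz, 26.6 kHz]: 16.1 kHz, 21.1 kHz.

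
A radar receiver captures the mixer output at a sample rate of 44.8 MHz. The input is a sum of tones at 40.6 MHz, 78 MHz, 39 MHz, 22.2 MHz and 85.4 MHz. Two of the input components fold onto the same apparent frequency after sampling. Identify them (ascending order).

40.6 MHz, 85.4 MHz

fs/2 = 22.4 MHz.
40.6 MHz > fs/2 = 22.4 MHz, folds to fs − 40.6 MHz = 4.2 MHz.
78 MHz mod fs = 33.2 MHz.
33.2 MHz > fs/2 = 22.4 MHz, folds to fs − 33.2 MHz = 11.6 MHz.
39 MHz > fs/2 = 22.4 MHz, folds to fs − 39 MHz = 5.8 MHz.
22.2 MHz ≤ fs/2 = 22.4 MHz, passes unchanged.
85.4 MHz mod fs = 40.6 MHz.
40.6 MHz > fs/2 = 22.4 MHz, folds to fs − 40.6 MHz = 4.2 MHz.
40.6 MHz and 85.4 MHz both map to 4.2 MHz.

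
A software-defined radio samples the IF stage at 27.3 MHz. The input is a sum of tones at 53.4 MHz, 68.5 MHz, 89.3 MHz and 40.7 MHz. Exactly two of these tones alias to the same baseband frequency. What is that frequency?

fs/2 = 13.65 MHz.
53.4 MHz mod fs = 26.1 MHz.
26.1 MHz > fs/2 = 13.65 MHz, folds to fs − 26.1 MHz = 1.2 MHz.
68.5 MHz mod fs = 13.9 MHz.
13.9 MHz > fs/2 = 13.65 MHz, folds to fs − 13.9 MHz = 13.4 MHz.
89.3 MHz mod fs = 7.4 MHz.
7.4 MHz ≤ fs/2 = 13.65 MHz, appears at 7.4 MHz.
40.7 MHz mod fs = 13.4 MHz.
13.4 MHz ≤ fs/2 = 13.65 MHz, appears at 13.4 MHz.
40.7 MHz and 68.5 MHz both map to 13.4 MHz.

13.4 MHz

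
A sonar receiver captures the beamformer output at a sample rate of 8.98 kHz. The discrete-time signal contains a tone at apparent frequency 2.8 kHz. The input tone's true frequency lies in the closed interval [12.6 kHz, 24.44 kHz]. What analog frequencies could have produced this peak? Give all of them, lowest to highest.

Frequencies that alias to 2.8 kHz are k·fs ± 2.8 kHz for integer k ≥ 0.
k=0: 2.8 kHz.
k=1: 6.18 kHz, 11.78 kHz.
k=2: 15.16 kHz, 20.76 kHz.
k=3: 24.14 kHz, 29.74 kHz.
k=4: 33.12 kHz, 38.72 kHz.
Within [12.6 kHz, 24.44 kHz]: 15.16 kHz, 20.76 kHz, 24.14 kHz.

15.16 kHz, 20.76 kHz, 24.14 kHz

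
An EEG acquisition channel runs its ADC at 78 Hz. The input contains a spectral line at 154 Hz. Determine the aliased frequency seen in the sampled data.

154 Hz mod fs = 76 Hz.
76 Hz > fs/2 = 39 Hz, folds to fs − 76 Hz = 2 Hz.

2 Hz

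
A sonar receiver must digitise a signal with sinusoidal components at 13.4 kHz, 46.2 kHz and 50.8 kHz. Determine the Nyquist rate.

Highest-frequency component: 50.8 kHz.
Nyquist rate = 2 × 50.8 kHz = 101.6 kHz.

101.6 kHz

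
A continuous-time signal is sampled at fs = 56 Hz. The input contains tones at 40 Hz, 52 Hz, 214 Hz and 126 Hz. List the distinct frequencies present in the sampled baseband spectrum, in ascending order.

4 Hz, 10 Hz, 14 Hz, 16 Hz

fs/2 = 28 Hz.
40 Hz > fs/2 = 28 Hz, folds to fs − 40 Hz = 16 Hz.
52 Hz > fs/2 = 28 Hz, folds to fs − 52 Hz = 4 Hz.
214 Hz mod fs = 46 Hz.
46 Hz > fs/2 = 28 Hz, folds to fs − 46 Hz = 10 Hz.
126 Hz mod fs = 14 Hz.
14 Hz ≤ fs/2 = 28 Hz, appears at 14 Hz.
Distinct values: {4 Hz, 10 Hz, 14 Hz, 16 Hz}.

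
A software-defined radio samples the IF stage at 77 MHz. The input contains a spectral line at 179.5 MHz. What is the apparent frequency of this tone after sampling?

25.5 MHz

179.5 MHz mod fs = 25.5 MHz.
25.5 MHz ≤ fs/2 = 38.5 MHz, appears at 25.5 MHz.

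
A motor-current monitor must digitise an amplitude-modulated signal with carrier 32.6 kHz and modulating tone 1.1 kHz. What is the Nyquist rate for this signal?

AM sidebands sit at fc ± fm = 31.5 kHz and 33.7 kHz.
Highest-frequency component: 33.7 kHz.
Nyquist rate = 2 × 33.7 kHz = 67.4 kHz.

67.4 kHz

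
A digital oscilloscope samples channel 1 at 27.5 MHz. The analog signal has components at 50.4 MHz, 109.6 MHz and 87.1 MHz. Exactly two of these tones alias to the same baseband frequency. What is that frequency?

4.6 MHz

fs/2 = 13.75 MHz.
50.4 MHz mod fs = 22.9 MHz.
22.9 MHz > fs/2 = 13.75 MHz, folds to fs − 22.9 MHz = 4.6 MHz.
109.6 MHz mod fs = 27.1 MHz.
27.1 MHz > fs/2 = 13.75 MHz, folds to fs − 27.1 MHz = 0.4 MHz.
87.1 MHz mod fs = 4.6 MHz.
4.6 MHz ≤ fs/2 = 13.75 MHz, appears at 4.6 MHz.
50.4 MHz and 87.1 MHz both map to 4.6 MHz.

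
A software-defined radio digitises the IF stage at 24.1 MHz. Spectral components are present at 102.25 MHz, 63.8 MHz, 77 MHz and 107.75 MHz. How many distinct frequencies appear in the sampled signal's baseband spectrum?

4

fs/2 = 12.05 MHz.
102.25 MHz mod fs = 5.85 MHz.
5.85 MHz ≤ fs/2 = 12.05 MHz, appears at 5.85 MHz.
63.8 MHz mod fs = 15.6 MHz.
15.6 MHz > fs/2 = 12.05 MHz, folds to fs − 15.6 MHz = 8.5 MHz.
77 MHz mod fs = 4.7 MHz.
4.7 MHz ≤ fs/2 = 12.05 MHz, appears at 4.7 MHz.
107.75 MHz mod fs = 11.35 MHz.
11.35 MHz ≤ fs/2 = 12.05 MHz, appears at 11.35 MHz.
Distinct values: {4.7 MHz, 5.85 MHz, 8.5 MHz, 11.35 MHz} → 4.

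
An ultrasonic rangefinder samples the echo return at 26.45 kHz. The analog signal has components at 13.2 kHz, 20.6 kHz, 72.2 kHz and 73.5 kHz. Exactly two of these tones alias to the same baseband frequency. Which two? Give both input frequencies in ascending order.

fs/2 = 13.225 kHz.
13.2 kHz ≤ fs/2 = 13.225 kHz, passes unchanged.
20.6 kHz > fs/2 = 13.225 kHz, folds to fs − 20.6 kHz = 5.85 kHz.
72.2 kHz mod fs = 19.3 kHz.
19.3 kHz > fs/2 = 13.225 kHz, folds to fs − 19.3 kHz = 7.15 kHz.
73.5 kHz mod fs = 20.6 kHz.
20.6 kHz > fs/2 = 13.225 kHz, folds to fs − 20.6 kHz = 5.85 kHz.
20.6 kHz and 73.5 kHz both map to 5.85 kHz.

20.6 kHz, 73.5 kHz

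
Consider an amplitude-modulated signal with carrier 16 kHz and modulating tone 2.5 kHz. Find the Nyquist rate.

AM sidebands sit at fc ± fm = 13.5 kHz and 18.5 kHz.
Highest-frequency component: 18.5 kHz.
Nyquist rate = 2 × 18.5 kHz = 37 kHz.

37 kHz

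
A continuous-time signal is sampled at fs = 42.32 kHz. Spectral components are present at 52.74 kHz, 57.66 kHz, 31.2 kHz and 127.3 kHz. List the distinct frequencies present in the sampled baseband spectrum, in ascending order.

fs/2 = 21.16 kHz.
52.74 kHz mod fs = 10.42 kHz.
10.42 kHz ≤ fs/2 = 21.16 kHz, appears at 10.42 kHz.
57.66 kHz mod fs = 15.34 kHz.
15.34 kHz ≤ fs/2 = 21.16 kHz, appears at 15.34 kHz.
31.2 kHz > fs/2 = 21.16 kHz, folds to fs − 31.2 kHz = 11.12 kHz.
127.3 kHz mod fs = 0.34 kHz.
0.34 kHz ≤ fs/2 = 21.16 kHz, appears at 0.34 kHz.
Distinct values: {0.34 kHz, 10.42 kHz, 11.12 kHz, 15.34 kHz}.

0.34 kHz, 10.42 kHz, 11.12 kHz, 15.34 kHz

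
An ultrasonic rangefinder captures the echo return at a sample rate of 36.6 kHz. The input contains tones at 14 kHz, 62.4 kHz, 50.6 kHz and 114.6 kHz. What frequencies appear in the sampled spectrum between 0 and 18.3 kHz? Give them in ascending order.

4.8 kHz, 10.8 kHz, 14 kHz

fs/2 = 18.3 kHz.
14 kHz ≤ fs/2 = 18.3 kHz, passes unchanged.
62.4 kHz mod fs = 25.8 kHz.
25.8 kHz > fs/2 = 18.3 kHz, folds to fs − 25.8 kHz = 10.8 kHz.
50.6 kHz mod fs = 14 kHz.
14 kHz ≤ fs/2 = 18.3 kHz, appears at 14 kHz.
114.6 kHz mod fs = 4.8 kHz.
4.8 kHz ≤ fs/2 = 18.3 kHz, appears at 4.8 kHz.
Distinct values: {4.8 kHz, 10.8 kHz, 14 kHz}.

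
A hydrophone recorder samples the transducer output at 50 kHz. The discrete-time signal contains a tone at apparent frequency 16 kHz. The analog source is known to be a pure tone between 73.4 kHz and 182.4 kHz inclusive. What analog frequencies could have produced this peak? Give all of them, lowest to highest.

Frequencies that alias to 16 kHz are k·fs ± 16 kHz for integer k ≥ 0.
k=0: 16 kHz.
k=1: 34 kHz, 66 kHz.
k=2: 84 kHz, 116 kHz.
k=3: 134 kHz, 166 kHz.
k=4: 184 kHz, 216 kHz.
Within [73.4 kHz, 182.4 kHz]: 84 kHz, 116 kHz, 134 kHz, 166 kHz.

84 kHz, 116 kHz, 134 kHz, 166 kHz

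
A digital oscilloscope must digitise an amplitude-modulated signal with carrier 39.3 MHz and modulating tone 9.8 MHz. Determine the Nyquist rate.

98.2 MHz

AM sidebands sit at fc ± fm = 29.5 MHz and 49.1 MHz.
Highest-frequency component: 49.1 MHz.
Nyquist rate = 2 × 49.1 MHz = 98.2 MHz.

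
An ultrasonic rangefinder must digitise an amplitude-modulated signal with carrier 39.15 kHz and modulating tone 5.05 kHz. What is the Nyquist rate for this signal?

AM sidebands sit at fc ± fm = 34.1 kHz and 44.2 kHz.
Highest-frequency component: 44.2 kHz.
Nyquist rate = 2 × 44.2 kHz = 88.4 kHz.

88.4 kHz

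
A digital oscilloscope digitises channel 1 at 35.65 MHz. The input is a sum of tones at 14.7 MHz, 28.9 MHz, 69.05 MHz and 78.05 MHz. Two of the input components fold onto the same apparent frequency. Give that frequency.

fs/2 = 17.825 MHz.
14.7 MHz ≤ fs/2 = 17.825 MHz, passes unchanged.
28.9 MHz > fs/2 = 17.825 MHz, folds to fs − 28.9 MHz = 6.75 MHz.
69.05 MHz mod fs = 33.4 MHz.
33.4 MHz > fs/2 = 17.825 MHz, folds to fs − 33.4 MHz = 2.25 MHz.
78.05 MHz mod fs = 6.75 MHz.
6.75 MHz ≤ fs/2 = 17.825 MHz, appears at 6.75 MHz.
28.9 MHz and 78.05 MHz both map to 6.75 MHz.

6.75 MHz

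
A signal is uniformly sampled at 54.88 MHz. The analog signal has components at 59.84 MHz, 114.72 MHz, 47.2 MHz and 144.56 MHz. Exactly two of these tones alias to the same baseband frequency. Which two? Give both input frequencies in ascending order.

fs/2 = 27.44 MHz.
59.84 MHz mod fs = 4.96 MHz.
4.96 MHz ≤ fs/2 = 27.44 MHz, appears at 4.96 MHz.
114.72 MHz mod fs = 4.96 MHz.
4.96 MHz ≤ fs/2 = 27.44 MHz, appears at 4.96 MHz.
47.2 MHz > fs/2 = 27.44 MHz, folds to fs − 47.2 MHz = 7.68 MHz.
144.56 MHz mod fs = 34.8 MHz.
34.8 MHz > fs/2 = 27.44 MHz, folds to fs − 34.8 MHz = 20.08 MHz.
59.84 MHz and 114.72 MHz both map to 4.96 MHz.

59.84 MHz, 114.72 MHz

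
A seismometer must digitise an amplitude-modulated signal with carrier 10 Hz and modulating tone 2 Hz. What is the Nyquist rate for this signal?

AM sidebands sit at fc ± fm = 8 Hz and 12 Hz.
Highest-frequency component: 12 Hz.
Nyquist rate = 2 × 12 Hz = 24 Hz.

24 Hz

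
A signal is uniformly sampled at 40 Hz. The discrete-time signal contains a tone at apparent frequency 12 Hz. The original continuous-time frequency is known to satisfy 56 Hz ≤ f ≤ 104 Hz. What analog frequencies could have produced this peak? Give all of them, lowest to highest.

Frequencies that alias to 12 Hz are k·fs ± 12 Hz for integer k ≥ 0.
k=0: 12 Hz.
k=1: 28 Hz, 52 Hz.
k=2: 68 Hz, 92 Hz.
k=3: 108 Hz, 132 Hz.
Within [56 Hz, 104 Hz]: 68 Hz, 92 Hz.

68 Hz, 92 Hz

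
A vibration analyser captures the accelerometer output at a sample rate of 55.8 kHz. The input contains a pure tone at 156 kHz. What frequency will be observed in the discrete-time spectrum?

156 kHz mod fs = 44.4 kHz.
44.4 kHz > fs/2 = 27.9 kHz, folds to fs − 44.4 kHz = 11.4 kHz.

11.4 kHz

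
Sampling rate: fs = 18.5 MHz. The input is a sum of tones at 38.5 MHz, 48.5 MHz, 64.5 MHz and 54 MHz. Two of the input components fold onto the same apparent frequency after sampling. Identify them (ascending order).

38.5 MHz, 54 MHz

fs/2 = 9.25 MHz.
38.5 MHz mod fs = 1.5 MHz.
1.5 MHz ≤ fs/2 = 9.25 MHz, appears at 1.5 MHz.
48.5 MHz mod fs = 11.5 MHz.
11.5 MHz > fs/2 = 9.25 MHz, folds to fs − 11.5 MHz = 7 MHz.
64.5 MHz mod fs = 9 MHz.
9 MHz ≤ fs/2 = 9.25 MHz, appears at 9 MHz.
54 MHz mod fs = 17 MHz.
17 MHz > fs/2 = 9.25 MHz, folds to fs − 17 MHz = 1.5 MHz.
38.5 MHz and 54 MHz both map to 1.5 MHz.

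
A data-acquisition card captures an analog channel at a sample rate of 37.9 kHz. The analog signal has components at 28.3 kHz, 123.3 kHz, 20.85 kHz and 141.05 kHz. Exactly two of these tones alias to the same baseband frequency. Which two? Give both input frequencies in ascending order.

28.3 kHz, 123.3 kHz

fs/2 = 18.95 kHz.
28.3 kHz > fs/2 = 18.95 kHz, folds to fs − 28.3 kHz = 9.6 kHz.
123.3 kHz mod fs = 9.6 kHz.
9.6 kHz ≤ fs/2 = 18.95 kHz, appears at 9.6 kHz.
20.85 kHz > fs/2 = 18.95 kHz, folds to fs − 20.85 kHz = 17.05 kHz.
141.05 kHz mod fs = 27.35 kHz.
27.35 kHz > fs/2 = 18.95 kHz, folds to fs − 27.35 kHz = 10.55 kHz.
28.3 kHz and 123.3 kHz both map to 9.6 kHz.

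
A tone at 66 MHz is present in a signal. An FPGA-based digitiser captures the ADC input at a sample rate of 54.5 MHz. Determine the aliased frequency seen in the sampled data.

66 MHz mod fs = 11.5 MHz.
11.5 MHz ≤ fs/2 = 27.25 MHz, appears at 11.5 MHz.

11.5 MHz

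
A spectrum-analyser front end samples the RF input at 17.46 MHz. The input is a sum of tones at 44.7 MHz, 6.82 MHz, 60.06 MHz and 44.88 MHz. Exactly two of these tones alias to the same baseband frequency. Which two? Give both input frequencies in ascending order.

44.7 MHz, 60.06 MHz

fs/2 = 8.73 MHz.
44.7 MHz mod fs = 9.78 MHz.
9.78 MHz > fs/2 = 8.73 MHz, folds to fs − 9.78 MHz = 7.68 MHz.
6.82 MHz ≤ fs/2 = 8.73 MHz, passes unchanged.
60.06 MHz mod fs = 7.68 MHz.
7.68 MHz ≤ fs/2 = 8.73 MHz, appears at 7.68 MHz.
44.88 MHz mod fs = 9.96 MHz.
9.96 MHz > fs/2 = 8.73 MHz, folds to fs − 9.96 MHz = 7.5 MHz.
44.7 MHz and 60.06 MHz both map to 7.68 MHz.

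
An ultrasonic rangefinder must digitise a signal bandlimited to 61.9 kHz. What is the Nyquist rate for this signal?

123.8 kHz

Nyquist rate = 2 × 61.9 kHz = 123.8 kHz.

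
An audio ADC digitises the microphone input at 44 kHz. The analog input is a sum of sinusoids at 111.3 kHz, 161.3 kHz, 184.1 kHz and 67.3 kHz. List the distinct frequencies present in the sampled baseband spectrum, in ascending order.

8.1 kHz, 14.7 kHz, 20.7 kHz

fs/2 = 22 kHz.
111.3 kHz mod fs = 23.3 kHz.
23.3 kHz > fs/2 = 22 kHz, folds to fs − 23.3 kHz = 20.7 kHz.
161.3 kHz mod fs = 29.3 kHz.
29.3 kHz > fs/2 = 22 kHz, folds to fs − 29.3 kHz = 14.7 kHz.
184.1 kHz mod fs = 8.1 kHz.
8.1 kHz ≤ fs/2 = 22 kHz, appears at 8.1 kHz.
67.3 kHz mod fs = 23.3 kHz.
23.3 kHz > fs/2 = 22 kHz, folds to fs − 23.3 kHz = 20.7 kHz.
Distinct values: {8.1 kHz, 14.7 kHz, 20.7 kHz}.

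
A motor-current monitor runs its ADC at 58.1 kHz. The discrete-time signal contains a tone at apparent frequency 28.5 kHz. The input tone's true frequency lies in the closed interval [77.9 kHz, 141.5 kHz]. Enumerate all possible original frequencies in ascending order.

86.6 kHz, 87.7 kHz

Frequencies that alias to 28.5 kHz are k·fs ± 28.5 kHz for integer k ≥ 0.
k=0: 28.5 kHz.
k=1: 29.6 kHz, 86.6 kHz.
k=2: 87.7 kHz, 144.7 kHz.
k=3: 145.8 kHz, 202.8 kHz.
Within [77.9 kHz, 141.5 kHz]: 86.6 kHz, 87.7 kHz.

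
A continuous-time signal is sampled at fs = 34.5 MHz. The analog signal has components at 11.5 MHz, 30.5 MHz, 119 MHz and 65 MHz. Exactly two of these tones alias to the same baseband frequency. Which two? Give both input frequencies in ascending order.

fs/2 = 17.25 MHz.
11.5 MHz ≤ fs/2 = 17.25 MHz, passes unchanged.
30.5 MHz > fs/2 = 17.25 MHz, folds to fs − 30.5 MHz = 4 MHz.
119 MHz mod fs = 15.5 MHz.
15.5 MHz ≤ fs/2 = 17.25 MHz, appears at 15.5 MHz.
65 MHz mod fs = 30.5 MHz.
30.5 MHz > fs/2 = 17.25 MHz, folds to fs − 30.5 MHz = 4 MHz.
30.5 MHz and 65 MHz both map to 4 MHz.

30.5 MHz, 65 MHz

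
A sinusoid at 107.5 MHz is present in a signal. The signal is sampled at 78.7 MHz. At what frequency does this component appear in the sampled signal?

28.8 MHz

107.5 MHz mod fs = 28.8 MHz.
28.8 MHz ≤ fs/2 = 39.35 MHz, appears at 28.8 MHz.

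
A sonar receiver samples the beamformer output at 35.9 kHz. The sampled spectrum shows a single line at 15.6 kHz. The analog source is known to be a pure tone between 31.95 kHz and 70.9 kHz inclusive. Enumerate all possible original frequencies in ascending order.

Frequencies that alias to 15.6 kHz are k·fs ± 15.6 kHz for integer k ≥ 0.
k=0: 15.6 kHz.
k=1: 20.3 kHz, 51.5 kHz.
k=2: 56.2 kHz, 87.4 kHz.
k=3: 92.1 kHz, 123.3 kHz.
Within [31.95 kHz, 70.9 kHz]: 51.5 kHz, 56.2 kHz.

51.5 kHz, 56.2 kHz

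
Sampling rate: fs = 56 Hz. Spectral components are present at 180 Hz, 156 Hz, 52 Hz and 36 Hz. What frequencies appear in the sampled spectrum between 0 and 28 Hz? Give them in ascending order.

4 Hz, 12 Hz, 20 Hz

fs/2 = 28 Hz.
180 Hz mod fs = 12 Hz.
12 Hz ≤ fs/2 = 28 Hz, appears at 12 Hz.
156 Hz mod fs = 44 Hz.
44 Hz > fs/2 = 28 Hz, folds to fs − 44 Hz = 12 Hz.
52 Hz > fs/2 = 28 Hz, folds to fs − 52 Hz = 4 Hz.
36 Hz > fs/2 = 28 Hz, folds to fs − 36 Hz = 20 Hz.
Distinct values: {4 Hz, 12 Hz, 20 Hz}.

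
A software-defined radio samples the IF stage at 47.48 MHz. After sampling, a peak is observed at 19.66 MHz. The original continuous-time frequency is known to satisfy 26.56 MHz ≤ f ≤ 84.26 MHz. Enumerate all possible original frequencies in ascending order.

27.82 MHz, 67.14 MHz, 75.3 MHz

Frequencies that alias to 19.66 MHz are k·fs ± 19.66 MHz for integer k ≥ 0.
k=0: 19.66 MHz.
k=1: 27.82 MHz, 67.14 MHz.
k=2: 75.3 MHz, 114.62 MHz.
k=3: 122.78 MHz, 162.1 MHz.
Within [26.56 MHz, 84.26 MHz]: 27.82 MHz, 67.14 MHz, 75.3 MHz.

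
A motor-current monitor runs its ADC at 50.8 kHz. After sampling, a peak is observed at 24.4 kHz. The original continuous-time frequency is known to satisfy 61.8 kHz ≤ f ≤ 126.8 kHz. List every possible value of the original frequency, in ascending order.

75.2 kHz, 77.2 kHz, 126 kHz

Frequencies that alias to 24.4 kHz are k·fs ± 24.4 kHz for integer k ≥ 0.
k=0: 24.4 kHz.
k=1: 26.4 kHz, 75.2 kHz.
k=2: 77.2 kHz, 126 kHz.
k=3: 128 kHz, 176.8 kHz.
Within [61.8 kHz, 126.8 kHz]: 75.2 kHz, 77.2 kHz, 126 kHz.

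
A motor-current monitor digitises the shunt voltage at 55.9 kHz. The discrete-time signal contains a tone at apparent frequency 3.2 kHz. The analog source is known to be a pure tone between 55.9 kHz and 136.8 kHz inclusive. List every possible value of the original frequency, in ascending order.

Frequencies that alias to 3.2 kHz are k·fs ± 3.2 kHz for integer k ≥ 0.
k=0: 3.2 kHz.
k=1: 52.7 kHz, 59.1 kHz.
k=2: 108.6 kHz, 115 kHz.
k=3: 164.5 kHz, 170.9 kHz.
Within [55.9 kHz, 136.8 kHz]: 59.1 kHz, 108.6 kHz, 115 kHz.

59.1 kHz, 108.6 kHz, 115 kHz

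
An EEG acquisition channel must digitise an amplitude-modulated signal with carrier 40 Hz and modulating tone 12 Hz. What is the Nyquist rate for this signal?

104 Hz

AM sidebands sit at fc ± fm = 28 Hz and 52 Hz.
Highest-frequency component: 52 Hz.
Nyquist rate = 2 × 52 Hz = 104 Hz.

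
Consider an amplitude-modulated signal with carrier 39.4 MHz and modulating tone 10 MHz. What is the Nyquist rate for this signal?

98.8 MHz

AM sidebands sit at fc ± fm = 29.4 MHz and 49.4 MHz.
Highest-frequency component: 49.4 MHz.
Nyquist rate = 2 × 49.4 MHz = 98.8 MHz.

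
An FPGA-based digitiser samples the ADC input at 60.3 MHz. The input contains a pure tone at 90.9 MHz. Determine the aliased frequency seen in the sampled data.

90.9 MHz mod fs = 30.6 MHz.
30.6 MHz > fs/2 = 30.15 MHz, folds to fs − 30.6 MHz = 29.7 MHz.

29.7 MHz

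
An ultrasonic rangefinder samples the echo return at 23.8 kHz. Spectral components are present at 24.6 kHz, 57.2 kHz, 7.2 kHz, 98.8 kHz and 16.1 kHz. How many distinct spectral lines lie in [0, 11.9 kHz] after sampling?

fs/2 = 11.9 kHz.
24.6 kHz mod fs = 0.8 kHz.
0.8 kHz ≤ fs/2 = 11.9 kHz, appears at 0.8 kHz.
57.2 kHz mod fs = 9.6 kHz.
9.6 kHz ≤ fs/2 = 11.9 kHz, appears at 9.6 kHz.
7.2 kHz ≤ fs/2 = 11.9 kHz, passes unchanged.
98.8 kHz mod fs = 3.6 kHz.
3.6 kHz ≤ fs/2 = 11.9 kHz, appears at 3.6 kHz.
16.1 kHz > fs/2 = 11.9 kHz, folds to fs − 16.1 kHz = 7.7 kHz.
Distinct values: {0.8 kHz, 3.6 kHz, 7.2 kHz, 7.7 kHz, 9.6 kHz} → 5.

5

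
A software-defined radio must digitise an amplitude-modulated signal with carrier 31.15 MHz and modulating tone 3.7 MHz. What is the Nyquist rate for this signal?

69.7 MHz

AM sidebands sit at fc ± fm = 27.45 MHz and 34.85 MHz.
Highest-frequency component: 34.85 MHz.
Nyquist rate = 2 × 34.85 MHz = 69.7 MHz.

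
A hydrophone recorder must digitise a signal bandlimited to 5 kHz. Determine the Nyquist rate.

Nyquist rate = 2 × 5 kHz = 10 kHz.

10 kHz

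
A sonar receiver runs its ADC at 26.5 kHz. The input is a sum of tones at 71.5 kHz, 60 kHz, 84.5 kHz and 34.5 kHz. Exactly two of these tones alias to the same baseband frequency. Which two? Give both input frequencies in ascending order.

fs/2 = 13.25 kHz.
71.5 kHz mod fs = 18.5 kHz.
18.5 kHz > fs/2 = 13.25 kHz, folds to fs − 18.5 kHz = 8 kHz.
60 kHz mod fs = 7 kHz.
7 kHz ≤ fs/2 = 13.25 kHz, appears at 7 kHz.
84.5 kHz mod fs = 5 kHz.
5 kHz ≤ fs/2 = 13.25 kHz, appears at 5 kHz.
34.5 kHz mod fs = 8 kHz.
8 kHz ≤ fs/2 = 13.25 kHz, appears at 8 kHz.
34.5 kHz and 71.5 kHz both map to 8 kHz.

34.5 kHz, 71.5 kHz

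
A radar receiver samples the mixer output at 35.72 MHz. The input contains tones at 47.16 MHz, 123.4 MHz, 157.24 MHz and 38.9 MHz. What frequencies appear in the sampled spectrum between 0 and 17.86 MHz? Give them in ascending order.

fs/2 = 17.86 MHz.
47.16 MHz mod fs = 11.44 MHz.
11.44 MHz ≤ fs/2 = 17.86 MHz, appears at 11.44 MHz.
123.4 MHz mod fs = 16.24 MHz.
16.24 MHz ≤ fs/2 = 17.86 MHz, appears at 16.24 MHz.
157.24 MHz mod fs = 14.36 MHz.
14.36 MHz ≤ fs/2 = 17.86 MHz, appears at 14.36 MHz.
38.9 MHz mod fs = 3.18 MHz.
3.18 MHz ≤ fs/2 = 17.86 MHz, appears at 3.18 MHz.
Distinct values: {3.18 MHz, 11.44 MHz, 14.36 MHz, 16.24 MHz}.

3.18 MHz, 11.44 MHz, 14.36 MHz, 16.24 MHz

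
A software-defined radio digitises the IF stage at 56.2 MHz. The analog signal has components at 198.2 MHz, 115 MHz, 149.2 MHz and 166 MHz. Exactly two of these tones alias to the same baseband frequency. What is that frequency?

2.6 MHz

fs/2 = 28.1 MHz.
198.2 MHz mod fs = 29.6 MHz.
29.6 MHz > fs/2 = 28.1 MHz, folds to fs − 29.6 MHz = 26.6 MHz.
115 MHz mod fs = 2.6 MHz.
2.6 MHz ≤ fs/2 = 28.1 MHz, appears at 2.6 MHz.
149.2 MHz mod fs = 36.8 MHz.
36.8 MHz > fs/2 = 28.1 MHz, folds to fs − 36.8 MHz = 19.4 MHz.
166 MHz mod fs = 53.6 MHz.
53.6 MHz > fs/2 = 28.1 MHz, folds to fs − 53.6 MHz = 2.6 MHz.
115 MHz and 166 MHz both map to 2.6 MHz.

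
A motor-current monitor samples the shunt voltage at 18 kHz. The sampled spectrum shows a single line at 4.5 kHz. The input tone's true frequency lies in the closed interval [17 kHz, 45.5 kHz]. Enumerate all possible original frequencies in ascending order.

22.5 kHz, 31.5 kHz, 40.5 kHz

Frequencies that alias to 4.5 kHz are k·fs ± 4.5 kHz for integer k ≥ 0.
k=0: 4.5 kHz.
k=1: 13.5 kHz, 22.5 kHz.
k=2: 31.5 kHz, 40.5 kHz.
k=3: 49.5 kHz, 58.5 kHz.
Within [17 kHz, 45.5 kHz]: 22.5 kHz, 31.5 kHz, 40.5 kHz.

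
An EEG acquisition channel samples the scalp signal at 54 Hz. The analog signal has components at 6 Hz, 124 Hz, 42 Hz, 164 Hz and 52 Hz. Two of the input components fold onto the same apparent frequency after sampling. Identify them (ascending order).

fs/2 = 27 Hz.
6 Hz ≤ fs/2 = 27 Hz, passes unchanged.
124 Hz mod fs = 16 Hz.
16 Hz ≤ fs/2 = 27 Hz, appears at 16 Hz.
42 Hz > fs/2 = 27 Hz, folds to fs − 42 Hz = 12 Hz.
164 Hz mod fs = 2 Hz.
2 Hz ≤ fs/2 = 27 Hz, appears at 2 Hz.
52 Hz > fs/2 = 27 Hz, folds to fs − 52 Hz = 2 Hz.
52 Hz and 164 Hz both map to 2 Hz.

52 Hz, 164 Hz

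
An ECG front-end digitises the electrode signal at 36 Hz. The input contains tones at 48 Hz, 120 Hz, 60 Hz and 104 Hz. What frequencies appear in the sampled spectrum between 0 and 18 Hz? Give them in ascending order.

fs/2 = 18 Hz.
48 Hz mod fs = 12 Hz.
12 Hz ≤ fs/2 = 18 Hz, appears at 12 Hz.
120 Hz mod fs = 12 Hz.
12 Hz ≤ fs/2 = 18 Hz, appears at 12 Hz.
60 Hz mod fs = 24 Hz.
24 Hz > fs/2 = 18 Hz, folds to fs − 24 Hz = 12 Hz.
104 Hz mod fs = 32 Hz.
32 Hz > fs/2 = 18 Hz, folds to fs − 32 Hz = 4 Hz.
Distinct values: {4 Hz, 12 Hz}.

4 Hz, 12 Hz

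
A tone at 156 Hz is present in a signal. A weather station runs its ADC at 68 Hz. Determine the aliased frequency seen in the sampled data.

20 Hz

156 Hz mod fs = 20 Hz.
20 Hz ≤ fs/2 = 34 Hz, appears at 20 Hz.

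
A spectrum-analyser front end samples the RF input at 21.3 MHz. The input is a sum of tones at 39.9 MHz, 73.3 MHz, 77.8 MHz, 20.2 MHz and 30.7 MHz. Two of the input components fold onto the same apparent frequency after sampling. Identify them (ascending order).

fs/2 = 10.65 MHz.
39.9 MHz mod fs = 18.6 MHz.
18.6 MHz > fs/2 = 10.65 MHz, folds to fs − 18.6 MHz = 2.7 MHz.
73.3 MHz mod fs = 9.4 MHz.
9.4 MHz ≤ fs/2 = 10.65 MHz, appears at 9.4 MHz.
77.8 MHz mod fs = 13.9 MHz.
13.9 MHz > fs/2 = 10.65 MHz, folds to fs − 13.9 MHz = 7.4 MHz.
20.2 MHz > fs/2 = 10.65 MHz, folds to fs − 20.2 MHz = 1.1 MHz.
30.7 MHz mod fs = 9.4 MHz.
9.4 MHz ≤ fs/2 = 10.65 MHz, appears at 9.4 MHz.
30.7 MHz and 73.3 MHz both map to 9.4 MHz.

30.7 MHz, 73.3 MHz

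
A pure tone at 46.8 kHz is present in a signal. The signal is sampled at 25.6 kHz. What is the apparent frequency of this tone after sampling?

4.4 kHz

46.8 kHz mod fs = 21.2 kHz.
21.2 kHz > fs/2 = 12.8 kHz, folds to fs − 21.2 kHz = 4.4 kHz.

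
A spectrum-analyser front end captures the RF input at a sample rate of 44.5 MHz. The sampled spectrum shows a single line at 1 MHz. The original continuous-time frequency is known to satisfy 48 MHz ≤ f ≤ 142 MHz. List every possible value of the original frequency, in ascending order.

Frequencies that alias to 1 MHz are k·fs ± 1 MHz for integer k ≥ 0.
k=0: 1 MHz.
k=1: 43.5 MHz, 45.5 MHz.
k=2: 88 MHz, 90 MHz.
k=3: 132.5 MHz, 134.5 MHz.
k=4: 177 MHz, 179 MHz.
Within [48 MHz, 142 MHz]: 88 MHz, 90 MHz, 132.5 MHz, 134.5 MHz.

88 MHz, 90 MHz, 132.5 MHz, 134.5 MHz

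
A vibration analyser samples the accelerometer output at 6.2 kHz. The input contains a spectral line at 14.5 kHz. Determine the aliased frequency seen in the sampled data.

2.1 kHz

14.5 kHz mod fs = 2.1 kHz.
2.1 kHz ≤ fs/2 = 3.1 kHz, appears at 2.1 kHz.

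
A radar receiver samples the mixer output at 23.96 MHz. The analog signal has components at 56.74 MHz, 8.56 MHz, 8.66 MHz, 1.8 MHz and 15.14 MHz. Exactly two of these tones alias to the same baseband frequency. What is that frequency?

8.82 MHz

fs/2 = 11.98 MHz.
56.74 MHz mod fs = 8.82 MHz.
8.82 MHz ≤ fs/2 = 11.98 MHz, appears at 8.82 MHz.
8.56 MHz ≤ fs/2 = 11.98 MHz, passes unchanged.
8.66 MHz ≤ fs/2 = 11.98 MHz, passes unchanged.
1.8 MHz ≤ fs/2 = 11.98 MHz, passes unchanged.
15.14 MHz > fs/2 = 11.98 MHz, folds to fs − 15.14 MHz = 8.82 MHz.
15.14 MHz and 56.74 MHz both map to 8.82 MHz.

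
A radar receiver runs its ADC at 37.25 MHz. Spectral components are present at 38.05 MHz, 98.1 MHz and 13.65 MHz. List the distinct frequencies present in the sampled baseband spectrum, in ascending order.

0.8 MHz, 13.65 MHz

fs/2 = 18.625 MHz.
38.05 MHz mod fs = 0.8 MHz.
0.8 MHz ≤ fs/2 = 18.625 MHz, appears at 0.8 MHz.
98.1 MHz mod fs = 23.6 MHz.
23.6 MHz > fs/2 = 18.625 MHz, folds to fs − 23.6 MHz = 13.65 MHz.
13.65 MHz ≤ fs/2 = 18.625 MHz, passes unchanged.
Distinct values: {0.8 MHz, 13.65 MHz}.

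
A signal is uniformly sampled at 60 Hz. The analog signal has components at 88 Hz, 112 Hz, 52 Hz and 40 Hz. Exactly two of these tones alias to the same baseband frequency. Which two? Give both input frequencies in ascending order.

52 Hz, 112 Hz

fs/2 = 30 Hz.
88 Hz mod fs = 28 Hz.
28 Hz ≤ fs/2 = 30 Hz, appears at 28 Hz.
112 Hz mod fs = 52 Hz.
52 Hz > fs/2 = 30 Hz, folds to fs − 52 Hz = 8 Hz.
52 Hz > fs/2 = 30 Hz, folds to fs − 52 Hz = 8 Hz.
40 Hz > fs/2 = 30 Hz, folds to fs − 40 Hz = 20 Hz.
52 Hz and 112 Hz both map to 8 Hz.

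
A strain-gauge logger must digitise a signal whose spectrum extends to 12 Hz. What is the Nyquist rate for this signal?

Nyquist rate = 2 × 12 Hz = 24 Hz.

24 Hz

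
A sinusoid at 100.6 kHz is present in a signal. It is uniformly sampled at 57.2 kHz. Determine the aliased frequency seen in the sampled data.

13.8 kHz

100.6 kHz mod fs = 43.4 kHz.
43.4 kHz > fs/2 = 28.6 kHz, folds to fs − 43.4 kHz = 13.8 kHz.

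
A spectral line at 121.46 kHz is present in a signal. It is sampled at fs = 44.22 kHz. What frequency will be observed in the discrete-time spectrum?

11.2 kHz

121.46 kHz mod fs = 33.02 kHz.
33.02 kHz > fs/2 = 22.11 kHz, folds to fs − 33.02 kHz = 11.2 kHz.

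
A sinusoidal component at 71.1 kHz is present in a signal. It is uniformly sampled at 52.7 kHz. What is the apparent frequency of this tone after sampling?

71.1 kHz mod fs = 18.4 kHz.
18.4 kHz ≤ fs/2 = 26.35 kHz, appears at 18.4 kHz.

18.4 kHz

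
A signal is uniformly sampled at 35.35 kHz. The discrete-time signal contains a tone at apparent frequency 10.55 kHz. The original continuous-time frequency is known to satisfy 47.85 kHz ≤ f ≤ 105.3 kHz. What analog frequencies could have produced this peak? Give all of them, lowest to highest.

60.15 kHz, 81.25 kHz, 95.5 kHz

Frequencies that alias to 10.55 kHz are k·fs ± 10.55 kHz for integer k ≥ 0.
k=0: 10.55 kHz.
k=1: 24.8 kHz, 45.9 kHz.
k=2: 60.15 kHz, 81.25 kHz.
k=3: 95.5 kHz, 116.6 kHz.
k=4: 130.85 kHz, 151.95 kHz.
Within [47.85 kHz, 105.3 kHz]: 60.15 kHz, 81.25 kHz, 95.5 kHz.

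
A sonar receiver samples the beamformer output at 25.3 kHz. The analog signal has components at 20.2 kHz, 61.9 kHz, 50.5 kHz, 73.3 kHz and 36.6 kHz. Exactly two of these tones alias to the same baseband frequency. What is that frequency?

fs/2 = 12.65 kHz.
20.2 kHz > fs/2 = 12.65 kHz, folds to fs − 20.2 kHz = 5.1 kHz.
61.9 kHz mod fs = 11.3 kHz.
11.3 kHz ≤ fs/2 = 12.65 kHz, appears at 11.3 kHz.
50.5 kHz mod fs = 25.2 kHz.
25.2 kHz > fs/2 = 12.65 kHz, folds to fs − 25.2 kHz = 0.1 kHz.
73.3 kHz mod fs = 22.7 kHz.
22.7 kHz > fs/2 = 12.65 kHz, folds to fs − 22.7 kHz = 2.6 kHz.
36.6 kHz mod fs = 11.3 kHz.
11.3 kHz ≤ fs/2 = 12.65 kHz, appears at 11.3 kHz.
36.6 kHz and 61.9 kHz both map to 11.3 kHz.

11.3 kHz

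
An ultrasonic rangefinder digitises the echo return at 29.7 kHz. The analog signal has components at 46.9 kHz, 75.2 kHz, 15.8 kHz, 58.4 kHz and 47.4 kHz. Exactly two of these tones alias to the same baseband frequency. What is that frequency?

13.9 kHz

fs/2 = 14.85 kHz.
46.9 kHz mod fs = 17.2 kHz.
17.2 kHz > fs/2 = 14.85 kHz, folds to fs − 17.2 kHz = 12.5 kHz.
75.2 kHz mod fs = 15.8 kHz.
15.8 kHz > fs/2 = 14.85 kHz, folds to fs − 15.8 kHz = 13.9 kHz.
15.8 kHz > fs/2 = 14.85 kHz, folds to fs − 15.8 kHz = 13.9 kHz.
58.4 kHz mod fs = 28.7 kHz.
28.7 kHz > fs/2 = 14.85 kHz, folds to fs − 28.7 kHz = 1 kHz.
47.4 kHz mod fs = 17.7 kHz.
17.7 kHz > fs/2 = 14.85 kHz, folds to fs − 17.7 kHz = 12 kHz.
15.8 kHz and 75.2 kHz both map to 13.9 kHz.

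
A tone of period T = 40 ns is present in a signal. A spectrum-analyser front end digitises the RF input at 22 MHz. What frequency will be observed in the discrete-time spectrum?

T = 40 ns → f = 1/T = 25 MHz.
25 MHz mod fs = 3 MHz.
3 MHz ≤ fs/2 = 11 MHz, appears at 3 MHz.

3 MHz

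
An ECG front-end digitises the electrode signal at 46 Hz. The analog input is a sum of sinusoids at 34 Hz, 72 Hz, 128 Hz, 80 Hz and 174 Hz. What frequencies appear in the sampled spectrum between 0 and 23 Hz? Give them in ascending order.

10 Hz, 12 Hz, 20 Hz

fs/2 = 23 Hz.
34 Hz > fs/2 = 23 Hz, folds to fs − 34 Hz = 12 Hz.
72 Hz mod fs = 26 Hz.
26 Hz > fs/2 = 23 Hz, folds to fs − 26 Hz = 20 Hz.
128 Hz mod fs = 36 Hz.
36 Hz > fs/2 = 23 Hz, folds to fs − 36 Hz = 10 Hz.
80 Hz mod fs = 34 Hz.
34 Hz > fs/2 = 23 Hz, folds to fs − 34 Hz = 12 Hz.
174 Hz mod fs = 36 Hz.
36 Hz > fs/2 = 23 Hz, folds to fs − 36 Hz = 10 Hz.
Distinct values: {10 Hz, 12 Hz, 20 Hz}.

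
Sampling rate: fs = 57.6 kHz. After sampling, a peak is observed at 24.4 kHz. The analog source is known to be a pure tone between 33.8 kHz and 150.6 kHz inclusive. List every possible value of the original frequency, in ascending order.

Frequencies that alias to 24.4 kHz are k·fs ± 24.4 kHz for integer k ≥ 0.
k=0: 24.4 kHz.
k=1: 33.2 kHz, 82 kHz.
k=2: 90.8 kHz, 139.6 kHz.
k=3: 148.4 kHz, 197.2 kHz.
k=4: 206 kHz, 254.8 kHz.
Within [33.8 kHz, 150.6 kHz]: 82 kHz, 90.8 kHz, 139.6 kHz, 148.4 kHz.

82 kHz, 90.8 kHz, 139.6 kHz, 148.4 kHz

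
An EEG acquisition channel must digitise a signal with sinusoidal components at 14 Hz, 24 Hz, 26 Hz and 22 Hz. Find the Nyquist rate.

Highest-frequency component: 26 Hz.
Nyquist rate = 2 × 26 Hz = 52 Hz.

52 Hz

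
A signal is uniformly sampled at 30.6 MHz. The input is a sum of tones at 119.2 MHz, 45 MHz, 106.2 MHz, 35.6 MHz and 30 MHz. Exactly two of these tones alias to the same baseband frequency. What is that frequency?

fs/2 = 15.3 MHz.
119.2 MHz mod fs = 27.4 MHz.
27.4 MHz > fs/2 = 15.3 MHz, folds to fs − 27.4 MHz = 3.2 MHz.
45 MHz mod fs = 14.4 MHz.
14.4 MHz ≤ fs/2 = 15.3 MHz, appears at 14.4 MHz.
106.2 MHz mod fs = 14.4 MHz.
14.4 MHz ≤ fs/2 = 15.3 MHz, appears at 14.4 MHz.
35.6 MHz mod fs = 5 MHz.
5 MHz ≤ fs/2 = 15.3 MHz, appears at 5 MHz.
30 MHz > fs/2 = 15.3 MHz, folds to fs − 30 MHz = 0.6 MHz.
45 MHz and 106.2 MHz both map to 14.4 MHz.

14.4 MHz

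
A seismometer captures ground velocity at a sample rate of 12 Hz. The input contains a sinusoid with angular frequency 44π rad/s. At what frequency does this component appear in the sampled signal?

2 Hz

ω = 44π rad/s → f = ω/(2π) = 22 Hz.
22 Hz mod fs = 10 Hz.
10 Hz > fs/2 = 6 Hz, folds to fs − 10 Hz = 2 Hz.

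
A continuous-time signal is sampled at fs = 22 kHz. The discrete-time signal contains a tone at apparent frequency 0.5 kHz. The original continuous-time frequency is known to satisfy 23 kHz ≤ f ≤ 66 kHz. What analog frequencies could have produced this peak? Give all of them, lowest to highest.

Frequencies that alias to 0.5 kHz are k·fs ± 0.5 kHz for integer k ≥ 0.
k=0: 0.5 kHz.
k=1: 21.5 kHz, 22.5 kHz.
k=2: 43.5 kHz, 44.5 kHz.
k=3: 65.5 kHz, 66.5 kHz.
k=4: 87.5 kHz, 88.5 kHz.
Within [23 kHz, 66 kHz]: 43.5 kHz, 44.5 kHz, 65.5 kHz.

43.5 kHz, 44.5 kHz, 65.5 kHz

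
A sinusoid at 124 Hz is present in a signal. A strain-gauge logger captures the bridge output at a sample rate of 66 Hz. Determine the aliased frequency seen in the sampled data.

124 Hz mod fs = 58 Hz.
58 Hz > fs/2 = 33 Hz, folds to fs − 58 Hz = 8 Hz.

8 Hz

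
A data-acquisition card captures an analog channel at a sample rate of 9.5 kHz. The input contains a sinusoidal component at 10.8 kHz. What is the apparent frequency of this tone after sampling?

10.8 kHz mod fs = 1.3 kHz.
1.3 kHz ≤ fs/2 = 4.75 kHz, appears at 1.3 kHz.

1.3 kHz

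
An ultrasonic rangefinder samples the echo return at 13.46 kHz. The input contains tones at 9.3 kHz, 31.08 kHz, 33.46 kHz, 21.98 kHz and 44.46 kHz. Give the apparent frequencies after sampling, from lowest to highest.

4.08 kHz, 4.16 kHz, 4.94 kHz, 6.54 kHz

fs/2 = 6.73 kHz.
9.3 kHz > fs/2 = 6.73 kHz, folds to fs − 9.3 kHz = 4.16 kHz.
31.08 kHz mod fs = 4.16 kHz.
4.16 kHz ≤ fs/2 = 6.73 kHz, appears at 4.16 kHz.
33.46 kHz mod fs = 6.54 kHz.
6.54 kHz ≤ fs/2 = 6.73 kHz, appears at 6.54 kHz.
21.98 kHz mod fs = 8.52 kHz.
8.52 kHz > fs/2 = 6.73 kHz, folds to fs − 8.52 kHz = 4.94 kHz.
44.46 kHz mod fs = 4.08 kHz.
4.08 kHz ≤ fs/2 = 6.73 kHz, appears at 4.08 kHz.
Distinct values: {4.08 kHz, 4.16 kHz, 4.94 kHz, 6.54 kHz}.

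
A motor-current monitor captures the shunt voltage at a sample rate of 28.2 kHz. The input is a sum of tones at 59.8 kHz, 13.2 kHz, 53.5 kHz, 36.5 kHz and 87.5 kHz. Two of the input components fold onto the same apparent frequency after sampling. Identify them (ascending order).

53.5 kHz, 87.5 kHz

fs/2 = 14.1 kHz.
59.8 kHz mod fs = 3.4 kHz.
3.4 kHz ≤ fs/2 = 14.1 kHz, appears at 3.4 kHz.
13.2 kHz ≤ fs/2 = 14.1 kHz, passes unchanged.
53.5 kHz mod fs = 25.3 kHz.
25.3 kHz > fs/2 = 14.1 kHz, folds to fs − 25.3 kHz = 2.9 kHz.
36.5 kHz mod fs = 8.3 kHz.
8.3 kHz ≤ fs/2 = 14.1 kHz, appears at 8.3 kHz.
87.5 kHz mod fs = 2.9 kHz.
2.9 kHz ≤ fs/2 = 14.1 kHz, appears at 2.9 kHz.
53.5 kHz and 87.5 kHz both map to 2.9 kHz.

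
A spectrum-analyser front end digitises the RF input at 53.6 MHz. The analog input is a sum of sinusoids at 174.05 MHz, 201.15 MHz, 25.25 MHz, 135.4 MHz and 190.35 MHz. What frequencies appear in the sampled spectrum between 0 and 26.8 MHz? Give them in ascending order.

13.25 MHz, 24.05 MHz, 25.25 MHz, 25.4 MHz

fs/2 = 26.8 MHz.
174.05 MHz mod fs = 13.25 MHz.
13.25 MHz ≤ fs/2 = 26.8 MHz, appears at 13.25 MHz.
201.15 MHz mod fs = 40.35 MHz.
40.35 MHz > fs/2 = 26.8 MHz, folds to fs − 40.35 MHz = 13.25 MHz.
25.25 MHz ≤ fs/2 = 26.8 MHz, passes unchanged.
135.4 MHz mod fs = 28.2 MHz.
28.2 MHz > fs/2 = 26.8 MHz, folds to fs − 28.2 MHz = 25.4 MHz.
190.35 MHz mod fs = 29.55 MHz.
29.55 MHz > fs/2 = 26.8 MHz, folds to fs − 29.55 MHz = 24.05 MHz.
Distinct values: {13.25 MHz, 24.05 MHz, 25.25 MHz, 25.4 MHz}.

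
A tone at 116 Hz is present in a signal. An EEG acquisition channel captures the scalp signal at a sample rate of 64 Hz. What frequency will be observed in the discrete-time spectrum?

12 Hz

116 Hz mod fs = 52 Hz.
52 Hz > fs/2 = 32 Hz, folds to fs − 52 Hz = 12 Hz.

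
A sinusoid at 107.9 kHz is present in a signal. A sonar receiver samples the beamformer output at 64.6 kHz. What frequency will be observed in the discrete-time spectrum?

107.9 kHz mod fs = 43.3 kHz.
43.3 kHz > fs/2 = 32.3 kHz, folds to fs − 43.3 kHz = 21.3 kHz.

21.3 kHz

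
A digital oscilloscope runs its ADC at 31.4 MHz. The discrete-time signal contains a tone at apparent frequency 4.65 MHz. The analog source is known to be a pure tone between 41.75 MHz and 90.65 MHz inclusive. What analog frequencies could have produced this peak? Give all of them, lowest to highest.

58.15 MHz, 67.45 MHz, 89.55 MHz

Frequencies that alias to 4.65 MHz are k·fs ± 4.65 MHz for integer k ≥ 0.
k=0: 4.65 MHz.
k=1: 26.75 MHz, 36.05 MHz.
k=2: 58.15 MHz, 67.45 MHz.
k=3: 89.55 MHz, 98.85 MHz.
k=4: 120.95 MHz, 130.25 MHz.
Within [41.75 MHz, 90.65 MHz]: 58.15 MHz, 67.45 MHz, 89.55 MHz.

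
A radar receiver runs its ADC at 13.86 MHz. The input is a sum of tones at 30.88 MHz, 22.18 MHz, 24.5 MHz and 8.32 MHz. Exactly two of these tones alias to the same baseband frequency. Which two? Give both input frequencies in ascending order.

8.32 MHz, 22.18 MHz

fs/2 = 6.93 MHz.
30.88 MHz mod fs = 3.16 MHz.
3.16 MHz ≤ fs/2 = 6.93 MHz, appears at 3.16 MHz.
22.18 MHz mod fs = 8.32 MHz.
8.32 MHz > fs/2 = 6.93 MHz, folds to fs − 8.32 MHz = 5.54 MHz.
24.5 MHz mod fs = 10.64 MHz.
10.64 MHz > fs/2 = 6.93 MHz, folds to fs − 10.64 MHz = 3.22 MHz.
8.32 MHz > fs/2 = 6.93 MHz, folds to fs − 8.32 MHz = 5.54 MHz.
8.32 MHz and 22.18 MHz both map to 5.54 MHz.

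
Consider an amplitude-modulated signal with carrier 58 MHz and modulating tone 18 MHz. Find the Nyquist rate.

152 MHz

AM sidebands sit at fc ± fm = 40 MHz and 76 MHz.
Highest-frequency component: 76 MHz.
Nyquist rate = 2 × 76 MHz = 152 MHz.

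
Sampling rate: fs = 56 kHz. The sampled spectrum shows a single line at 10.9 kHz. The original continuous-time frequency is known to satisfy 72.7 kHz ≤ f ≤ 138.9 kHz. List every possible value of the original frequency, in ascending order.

101.1 kHz, 122.9 kHz

Frequencies that alias to 10.9 kHz are k·fs ± 10.9 kHz for integer k ≥ 0.
k=0: 10.9 kHz.
k=1: 45.1 kHz, 66.9 kHz.
k=2: 101.1 kHz, 122.9 kHz.
k=3: 157.1 kHz, 178.9 kHz.
Within [72.7 kHz, 138.9 kHz]: 101.1 kHz, 122.9 kHz.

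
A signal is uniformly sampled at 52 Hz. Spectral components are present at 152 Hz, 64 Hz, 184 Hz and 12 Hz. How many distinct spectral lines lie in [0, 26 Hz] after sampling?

3

fs/2 = 26 Hz.
152 Hz mod fs = 48 Hz.
48 Hz > fs/2 = 26 Hz, folds to fs − 48 Hz = 4 Hz.
64 Hz mod fs = 12 Hz.
12 Hz ≤ fs/2 = 26 Hz, appears at 12 Hz.
184 Hz mod fs = 28 Hz.
28 Hz > fs/2 = 26 Hz, folds to fs − 28 Hz = 24 Hz.
12 Hz ≤ fs/2 = 26 Hz, passes unchanged.
Distinct values: {4 Hz, 12 Hz, 24 Hz} → 3.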